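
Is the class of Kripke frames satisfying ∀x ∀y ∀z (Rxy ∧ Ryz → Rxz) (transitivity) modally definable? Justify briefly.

Yes, by □q → □□q

Yes: it is transitivity, defined by the 4 schema □q → □□q.
Suppose □q→□□q is valid. Take Rxy, Ryz and set V(q)={w : Rxw}. Then □q at x, so □□q at x, so □q at y, so q at z, i.e. Rxz.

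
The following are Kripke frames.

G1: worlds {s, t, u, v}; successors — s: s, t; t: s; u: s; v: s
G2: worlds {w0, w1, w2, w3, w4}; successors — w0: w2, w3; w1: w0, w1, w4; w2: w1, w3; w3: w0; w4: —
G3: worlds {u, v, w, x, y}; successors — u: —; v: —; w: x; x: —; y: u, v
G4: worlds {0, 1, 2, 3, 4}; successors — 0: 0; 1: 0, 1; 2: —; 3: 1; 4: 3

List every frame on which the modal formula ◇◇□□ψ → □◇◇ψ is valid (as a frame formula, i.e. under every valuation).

G1, G3, G4

This is the axiom for a generalized confluence (Geach) condition; its first-order frame correspondent is ∀x ∀y ∀z ((xR²y ∧ xRz) → ∃w (yR²w ∧ zR²w)).
G1: satisfies the condition.
G2: fails — w0R²w3, w0Rw2 but no w with w3R²w and w2R²w.
G3: satisfies the condition.
G4: satisfies the condition.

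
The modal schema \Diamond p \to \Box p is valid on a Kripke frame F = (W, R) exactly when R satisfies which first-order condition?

This is the CD axiom.
Its frame correspondent is partial functionality — \forall x \forall y \forall z (Rxy \wedge Rxz \to y = z).

partial functionality: \forall x \forall y \forall z (Rxy \wedge Rxz \to y = z)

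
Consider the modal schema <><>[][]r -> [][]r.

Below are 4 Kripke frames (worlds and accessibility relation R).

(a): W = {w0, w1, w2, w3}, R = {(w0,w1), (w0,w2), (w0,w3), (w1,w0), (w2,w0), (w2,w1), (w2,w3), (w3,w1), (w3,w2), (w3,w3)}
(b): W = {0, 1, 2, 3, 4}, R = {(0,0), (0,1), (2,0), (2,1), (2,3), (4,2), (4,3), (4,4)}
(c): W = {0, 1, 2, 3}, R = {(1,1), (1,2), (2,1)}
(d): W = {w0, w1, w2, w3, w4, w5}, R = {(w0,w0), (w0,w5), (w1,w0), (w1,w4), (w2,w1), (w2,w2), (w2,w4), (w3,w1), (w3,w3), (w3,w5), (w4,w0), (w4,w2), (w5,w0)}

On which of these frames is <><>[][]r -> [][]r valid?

(c)

Frame correspondent (Sahlqvist): forall x forall y forall z ((x R^2 y & x R^2 z) -> exists w (y R^2 w & z = w)) — i.e. a generalized confluence (Geach) condition.
(a): fails — w0R²w1, w0R²w0 but no w with w1R²w and w0=w.
(b): fails — 0R²1, 0R²0 but no w with 1R²w and 0=w.
(c): satisfies the condition.
(d): fails — w1R²w0, w1R²w2 but no w with w0R²w and w2=w.
Valid on: (c).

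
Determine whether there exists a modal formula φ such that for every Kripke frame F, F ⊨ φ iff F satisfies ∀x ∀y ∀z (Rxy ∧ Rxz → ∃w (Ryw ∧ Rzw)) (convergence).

The condition is convergence. A defining modal formula is ◇□r → □◇r.

Yes — defined by ◇□r → □◇r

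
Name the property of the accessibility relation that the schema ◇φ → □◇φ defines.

the Euclidean property

Suppose ◇φ→□◇φ is valid. Take Rxy, Rxz and set V(φ)={y}. Then ◇φ at x, so □◇φ at x, so ◇φ at z, so some w with Rzw has φ; w=y, i.e. Rzy. By symmetry of the argument, Ryz.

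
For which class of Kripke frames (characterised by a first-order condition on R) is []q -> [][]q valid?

This is the 4 axiom.
Its frame correspondent is transitivity — forall x forall y forall z (Rxy & Ryz -> Rxz).

Transitivity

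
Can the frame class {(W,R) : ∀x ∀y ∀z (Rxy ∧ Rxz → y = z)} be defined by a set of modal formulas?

Yes: it is partial functionality, defined by the CD schema ◇p → □p.
Suppose ◇p→□p is valid. Take Rxy, Rxz and set V(p)={y}. Then ◇p at x, so □p at x, so p at z, i.e. z=y.

Yes — defined by ◇p → □p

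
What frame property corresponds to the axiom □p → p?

Reflexivity

Suppose □p→p is valid. At any x set V(p)={w : Rxw}. Then □p holds at x, so p holds at x, i.e. Rxx.
Conversely, any frame satisfying ∀x Rxx validates the schema.
Frame condition: ∀x Rxx.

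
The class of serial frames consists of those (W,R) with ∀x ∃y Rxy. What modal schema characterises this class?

□s → ◇s

This is seriality; the standard corresponding axiom is D: □s → ◇s.
Suppose □s→◇s is valid. At any x set V(s)=W. Then □s at x, so ◇s at x, so x has a successor.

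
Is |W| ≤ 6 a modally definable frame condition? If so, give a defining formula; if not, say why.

Modal frame validity is preserved under disjoint unions.
Any modal formula valid on each of 7 disjoint one-world frames is valid on their disjoint union (validity is preserved under disjoint unions). Each one-world frame has |W|=1≤6, but the union has |W|=7.
So no modal formula (or set of formulas) defines exactly the |W|≤6 frames.

Not modally definable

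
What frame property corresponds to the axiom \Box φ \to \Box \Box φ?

transitivity

Suppose □φ→□□φ is valid. Take Rxy, Ryz and set V(φ)={w : Rxw}. Then □φ at x, so □□φ at x, so □φ at y, so φ at z, i.e. Rxz.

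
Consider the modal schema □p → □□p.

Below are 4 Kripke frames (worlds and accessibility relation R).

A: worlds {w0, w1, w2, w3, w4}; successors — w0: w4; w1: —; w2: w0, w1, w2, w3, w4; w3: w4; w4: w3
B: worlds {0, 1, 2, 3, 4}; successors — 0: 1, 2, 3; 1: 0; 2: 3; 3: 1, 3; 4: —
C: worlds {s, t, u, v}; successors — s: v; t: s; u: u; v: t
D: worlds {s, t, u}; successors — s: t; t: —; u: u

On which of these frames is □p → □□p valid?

D

Frame correspondent (Sahlqvist): ∀x ∀y ∀z (Rxy ∧ Ryz → Rxz) — i.e. transitivity.
A: fails — Rw0w4 and Rw4w3 but not Rw0w3.
B: fails — R10 and R02 but not R12.
C: fails — Rvt and Rts but not Rvs.
D: holds.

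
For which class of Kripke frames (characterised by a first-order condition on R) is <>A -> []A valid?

Suppose ◇A→□A is valid. Take Rxy, Rxz and set V(A)={y}. Then ◇A at x, so □A at x, so A at z, i.e. z=y.
Conversely, any frame satisfying forall x forall y forall z (Rxy & Rxz -> y = z) validates the schema.
So the correspondent is partial functionality.

partial functionality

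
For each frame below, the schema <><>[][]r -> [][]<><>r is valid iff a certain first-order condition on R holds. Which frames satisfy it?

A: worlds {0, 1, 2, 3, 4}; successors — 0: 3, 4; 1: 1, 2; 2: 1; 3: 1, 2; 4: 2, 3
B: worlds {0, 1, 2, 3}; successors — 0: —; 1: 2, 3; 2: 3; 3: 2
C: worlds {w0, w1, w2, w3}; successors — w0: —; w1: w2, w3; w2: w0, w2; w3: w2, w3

Frame correspondent (Sahlqvist): forall x forall y forall z ((x R^2 y & x R^2 z) -> exists w (y R^2 w & z R^2 w)) — i.e. a generalized confluence (Geach) condition.
A: satisfies the condition.
B: fails — 1R²2, 1R²3 but no w with 2R²w and 3R²w.
C: fails — w1R²w0, w1R²w0 but no w with w0R²w and w0R²w.
Valid on: A.

A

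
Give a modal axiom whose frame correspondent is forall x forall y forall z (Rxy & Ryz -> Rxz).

A defining formula is □p → □□p (the 4 axiom).

□p → □□p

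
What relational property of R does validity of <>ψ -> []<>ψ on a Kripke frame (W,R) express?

the Euclidean property: forall x forall y forall z (Rxy & Rxz -> Ryz)

Suppose ◇ψ→□◇ψ is valid. Take Rxy, Rxz and set V(ψ)={y}. Then ◇ψ at x, so □◇ψ at x, so ◇ψ at z, so some w with Rzw has ψ; w=y, i.e. Rzy. By symmetry of the argument, Ryz.
Conversely, any frame satisfying forall x forall y forall z (Rxy & Rxz -> Ryz) validates the schema.
Frame condition: forall x forall y forall z (Rxy & Rxz -> Ryz).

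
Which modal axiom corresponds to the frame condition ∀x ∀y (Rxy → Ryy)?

□(□s → s)

This is shift-reflexivity; the standard corresponding axiom is T□: □(□s → s).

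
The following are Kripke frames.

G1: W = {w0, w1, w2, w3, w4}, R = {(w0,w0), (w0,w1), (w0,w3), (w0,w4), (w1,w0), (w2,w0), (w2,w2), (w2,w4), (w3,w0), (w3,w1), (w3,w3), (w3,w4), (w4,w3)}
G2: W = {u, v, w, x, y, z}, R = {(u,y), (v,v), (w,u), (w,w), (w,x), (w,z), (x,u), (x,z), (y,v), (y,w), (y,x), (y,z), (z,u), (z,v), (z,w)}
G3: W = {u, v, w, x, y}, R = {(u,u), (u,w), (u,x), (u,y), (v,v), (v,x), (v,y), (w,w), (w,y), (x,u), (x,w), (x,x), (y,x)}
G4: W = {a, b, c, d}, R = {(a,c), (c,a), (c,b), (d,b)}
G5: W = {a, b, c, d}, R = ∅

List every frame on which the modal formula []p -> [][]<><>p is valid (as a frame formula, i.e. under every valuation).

G1, G3, G5

The schema corresponds to a generalized confluence (Geach) condition: forall x forall z (x R^2 z -> exists w (xRw & z R^2 w)).
G1: condition met.
G2: fails — uR²v but no t with uRt and vR²t.
G3: condition met.
G4: fails — aR²a but no w with aRw and aR²w.
G5: condition met.
Valid on: G1, G3, G5.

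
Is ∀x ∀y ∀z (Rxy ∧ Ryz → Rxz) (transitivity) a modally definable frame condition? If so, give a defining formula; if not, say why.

Definable; □r → □□r defines it

Yes: it is transitivity, defined by the 4 schema □r → □□r.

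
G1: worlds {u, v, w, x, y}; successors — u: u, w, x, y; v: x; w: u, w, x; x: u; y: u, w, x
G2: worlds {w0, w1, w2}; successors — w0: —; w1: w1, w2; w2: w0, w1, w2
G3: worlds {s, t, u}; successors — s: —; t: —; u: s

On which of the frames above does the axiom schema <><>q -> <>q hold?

G3

The schema corresponds to transitivity: forall x forall y forall z (Rxy & Ryz -> Rxz).
G1: fails — Rwu and Ruy but not Rwy.
G2: fails — Rw1w2 and Rw2w0 but not Rw1w0.
G3: ✓.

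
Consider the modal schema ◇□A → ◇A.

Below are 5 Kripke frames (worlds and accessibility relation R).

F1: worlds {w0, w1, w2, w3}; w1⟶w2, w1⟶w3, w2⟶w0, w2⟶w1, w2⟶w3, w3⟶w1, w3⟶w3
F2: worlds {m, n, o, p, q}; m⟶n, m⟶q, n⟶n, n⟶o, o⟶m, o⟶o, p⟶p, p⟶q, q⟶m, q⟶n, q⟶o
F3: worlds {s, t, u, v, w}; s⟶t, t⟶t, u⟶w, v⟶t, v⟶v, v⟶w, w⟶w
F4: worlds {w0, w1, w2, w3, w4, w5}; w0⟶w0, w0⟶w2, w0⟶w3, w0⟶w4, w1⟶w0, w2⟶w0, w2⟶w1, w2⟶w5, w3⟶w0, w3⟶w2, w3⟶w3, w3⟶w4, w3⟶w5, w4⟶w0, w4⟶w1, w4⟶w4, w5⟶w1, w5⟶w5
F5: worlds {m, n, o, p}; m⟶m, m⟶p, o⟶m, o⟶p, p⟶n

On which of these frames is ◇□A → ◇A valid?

Frame correspondent (Sahlqvist): ∀x ∀y (xRy → ∃w (yRw ∧ xRw)) — i.e. a generalized confluence (Geach) condition.
F1: fails — w2Rw0 but no w with w0Rw and w2Rw.
F2: fails — oRm but no w with mRw and oRw.
F3: holds.
F4: fails — w5Rw1 but no w with w1Rw and w5Rw.
F5: fails — mRp but no w with pRw and mRw.
Valid on: F3.

F3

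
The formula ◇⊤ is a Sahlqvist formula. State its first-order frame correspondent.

◇⊤ holds at w iff w has a successor, so frame-validity of ◇⊤ is exactly seriality. Equivalently via □r → ◇r:
Suppose □r→◇r is valid. At any x set V(r)=W. Then □r at x, so ◇r at x, so x has a successor.
The converse is a direct semantic check.
So the correspondent is seriality.

Seriality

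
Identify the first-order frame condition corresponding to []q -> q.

reflexivity

Suppose □q→q is valid. At any x set V(q)={w : Rxw}. Then □q holds at x, so q holds at x, i.e. Rxx.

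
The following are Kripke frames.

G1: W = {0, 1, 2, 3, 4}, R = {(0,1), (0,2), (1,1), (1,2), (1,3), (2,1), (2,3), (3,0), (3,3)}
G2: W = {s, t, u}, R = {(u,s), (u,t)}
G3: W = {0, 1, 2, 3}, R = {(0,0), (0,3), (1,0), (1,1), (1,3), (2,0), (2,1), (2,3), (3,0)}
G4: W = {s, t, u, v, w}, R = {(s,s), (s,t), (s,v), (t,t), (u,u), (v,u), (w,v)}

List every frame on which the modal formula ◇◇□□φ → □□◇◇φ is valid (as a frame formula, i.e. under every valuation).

The schema corresponds to a generalized confluence (Geach) condition: ∀x ∀y ∀z ((xR²y ∧ xR²z) → ∃w (yR²w ∧ zR²w)).
G1: holds.
G2: holds.
G3: holds.
G4: fails — sR²t, sR²u but no w* with tR²w* and uR²w*.

G1, G2, G3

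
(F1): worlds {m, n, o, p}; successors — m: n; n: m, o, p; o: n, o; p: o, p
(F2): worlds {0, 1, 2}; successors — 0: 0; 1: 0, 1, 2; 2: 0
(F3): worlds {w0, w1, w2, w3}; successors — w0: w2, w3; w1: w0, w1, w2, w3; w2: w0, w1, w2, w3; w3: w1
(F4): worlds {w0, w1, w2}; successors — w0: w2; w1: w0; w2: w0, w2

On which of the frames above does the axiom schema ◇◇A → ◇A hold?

(F2)

This is the axiom for transitivity; its first-order frame correspondent is ∀x ∀y ∀z (Rxy ∧ Ryz → Rxz).
(F1): fails — Ron and Rnm but not Rom.
(F2): holds.
(F3): fails — Rw3w1 and Rw1w2 but not Rw3w2.
(F4): fails — Rw0w2 and Rw2w0 but not Rw0w0.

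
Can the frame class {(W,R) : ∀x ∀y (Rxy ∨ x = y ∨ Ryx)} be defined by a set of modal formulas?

Modal frame validity is preserved under disjoint unions.
Take 4 disjoint single-world reflexive frames: each is trivially connected, but their disjoint union has 4 worlds with no edge between distinct components, so it is not connected.
So the class is not modally definable.

Not definable by any modal formula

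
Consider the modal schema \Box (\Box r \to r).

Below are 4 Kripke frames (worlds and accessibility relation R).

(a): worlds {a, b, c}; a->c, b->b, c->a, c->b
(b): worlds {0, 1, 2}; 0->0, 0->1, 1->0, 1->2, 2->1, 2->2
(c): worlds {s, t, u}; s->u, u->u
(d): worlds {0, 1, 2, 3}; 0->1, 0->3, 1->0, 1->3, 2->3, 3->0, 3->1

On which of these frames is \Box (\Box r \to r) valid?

This is the axiom for shift-reflexivity; its first-order frame correspondent is \forall x \forall y (Rxy \to Ryy).
(a): fails — Rac but not Rcc.
(b): fails — R01 but not R11.
(c): condition met.
(d): fails — R10 but not R00.
Valid on: (c).

(c)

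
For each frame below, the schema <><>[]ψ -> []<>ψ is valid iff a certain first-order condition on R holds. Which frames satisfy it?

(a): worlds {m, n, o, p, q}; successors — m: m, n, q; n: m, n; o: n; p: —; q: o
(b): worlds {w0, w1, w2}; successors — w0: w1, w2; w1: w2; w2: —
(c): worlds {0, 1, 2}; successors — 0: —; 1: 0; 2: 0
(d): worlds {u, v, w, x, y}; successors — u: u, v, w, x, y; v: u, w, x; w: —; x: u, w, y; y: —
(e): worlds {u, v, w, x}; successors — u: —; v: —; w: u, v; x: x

(c), (e)

The schema corresponds to a generalized confluence (Geach) condition: forall x forall y forall z ((x R^2 y & xRz) -> exists w (yRw & zRw)).
(a): fails — mR²m, mRq but no w with mRw and qRw.
(b): fails — w0R²w2, w0Rw1 but no w with w2Rw and w1Rw.
(c): condition met.
(d): fails — uR²u, uRw but no t with uRt and wRt.
(e): condition met.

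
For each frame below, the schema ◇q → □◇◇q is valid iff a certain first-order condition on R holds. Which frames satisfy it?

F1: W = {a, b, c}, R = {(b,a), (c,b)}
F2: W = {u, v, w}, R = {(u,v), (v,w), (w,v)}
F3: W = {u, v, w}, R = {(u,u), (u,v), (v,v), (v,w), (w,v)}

Frame correspondent (Sahlqvist): ∀x ∀y ∀z ((xRy ∧ xRz) → ∃w (y = w ∧ zR²w)) — i.e. a generalized confluence (Geach) condition.
F1: fails — bRa, bRa but no w with a=w and aR²w.
F2: ✓.
F3: fails — uRu, uRv but no t with u=t and vR²t.

F2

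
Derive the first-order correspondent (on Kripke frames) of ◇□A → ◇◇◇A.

This is a Sahlqvist (Geach-type) schema ◇^1□^1A → □^0◇^3A.
Minimal-valuation argument: fix x; take any y with xR^1y and any z with xR^0z. Set V(A) to the set of worlds R-reachable from y in exactly 1 step. Then □^1A holds at y, so the antecedent holds at x; validity forces ◇^3A at z, giving a w with zR^3w and yR^1w.
First-order correspondent: ∀x ∀y (xRy → ∃w (yRw ∧ xR³w)).

∀x ∀y (xRy → ∃w (yRw ∧ xR³w))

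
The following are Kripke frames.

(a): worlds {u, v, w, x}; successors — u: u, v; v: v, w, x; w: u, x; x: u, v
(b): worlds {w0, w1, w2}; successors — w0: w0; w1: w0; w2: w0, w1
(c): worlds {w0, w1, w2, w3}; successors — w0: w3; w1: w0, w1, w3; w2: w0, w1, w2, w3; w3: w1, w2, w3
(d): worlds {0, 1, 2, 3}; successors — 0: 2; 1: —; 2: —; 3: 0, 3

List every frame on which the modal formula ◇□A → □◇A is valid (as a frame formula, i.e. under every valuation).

(a), (b), (c)

Frame correspondent (Sahlqvist): ∀x ∀y ∀z (Rxy ∧ Rxz → ∃w (Ryw ∧ Rzw)) — i.e. convergence.
(a): satisfies the condition.
(b): satisfies the condition.
(c): satisfies the condition.
(d): fails — R02 and R02 but 2 and 2 have no common successor.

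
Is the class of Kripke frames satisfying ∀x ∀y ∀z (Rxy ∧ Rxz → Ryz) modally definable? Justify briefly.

Yes — defined by ◇q → □◇q

The condition is the Euclidean property. A defining modal formula is ◇q → □◇q.
Suppose ◇q→□◇q is valid. Take Rxy, Rxz and set V(q)={y}. Then ◇q at x, so □◇q at x, so ◇q at z, so some w with Rzw has q; w=y, i.e. Rzy. By symmetry of the argument, Ryz.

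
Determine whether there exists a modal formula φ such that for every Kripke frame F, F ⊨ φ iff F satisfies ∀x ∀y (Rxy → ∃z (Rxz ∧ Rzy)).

Yes: it is density, defined by the C4 schema □□p → □p.
Suppose □□p→□p is valid. Take Rxy and set V(p)={w : xR²w}. Then □□p at x, so □p at x, so p at y, i.e. ∃z(Rxz∧Rzy).

Yes — defined by □□p → □p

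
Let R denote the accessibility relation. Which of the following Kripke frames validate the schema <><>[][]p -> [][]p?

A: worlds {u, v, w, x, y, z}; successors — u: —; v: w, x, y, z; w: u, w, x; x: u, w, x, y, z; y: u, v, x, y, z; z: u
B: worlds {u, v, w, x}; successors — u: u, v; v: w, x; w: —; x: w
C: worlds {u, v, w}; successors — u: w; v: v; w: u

This is the axiom for a generalized confluence (Geach) condition; its first-order frame correspondent is forall x forall y forall z ((x R^2 y & x R^2 z) -> exists w (y R^2 w & z = w)).
A: fails — vR²u, vR²u but no t with uR²t and u=t.
B: fails — uR²v, uR²u but no t with vR²t and u=t.
C: condition met.

C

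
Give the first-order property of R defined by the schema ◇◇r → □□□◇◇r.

∀x ∀y ∀z ((xR²y ∧ xR³z) → ∃w (y = w ∧ zR²w))

This is a Sahlqvist (Geach-type) schema ◇^2□^0r → □^3◇^2r.
Minimal-valuation argument: fix x; take any y with xR^2y and any z with xR^3z. Set V(r) to the set of worlds R-reachable from y in exactly 0 steps. Then □^0r holds at y, so the antecedent holds at x; validity forces ◇^2r at z, giving a w with zR^2w and yR^0w.
First-order correspondent: ∀x ∀y ∀z ((xR²y ∧ xR³z) → ∃w (y = w ∧ zR²w)).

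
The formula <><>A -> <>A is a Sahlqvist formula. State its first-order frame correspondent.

transitivity

Replacing A by ¬A and contraposing gives the equivalent schema □A → □□A.
Suppose □A→□□A is valid. Take Rxy, Ryz and set V(A)={w : Rxw}. Then □A at x, so □□A at x, so □A at y, so A at z, i.e. Rxz.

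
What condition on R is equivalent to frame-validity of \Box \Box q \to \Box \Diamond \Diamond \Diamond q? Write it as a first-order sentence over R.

\forall x \forall z (xRz \to \exists w (x R^2 w \wedge z R^3 w))

This is a Sahlqvist (Geach-type) schema ◇^0□^2q → □^1◇^3q.
Minimal-valuation argument: fix x; take any y with xR^0y and any z with xR^1z. Set V(q) to the set of worlds R-reachable from y in exactly 2 steps. Then □^2q holds at y, so the antecedent holds at x; validity forces ◇^3q at z, giving a w with zR^3w and yR^2w.
First-order correspondent: \forall x \forall z (xRz \to \exists w (x R^2 w \wedge z R^3 w)).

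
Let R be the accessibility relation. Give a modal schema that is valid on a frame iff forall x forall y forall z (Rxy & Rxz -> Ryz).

This is the Euclidean property; the standard corresponding axiom is 5: ◇ψ → □◇ψ.
Suppose ◇ψ→□◇ψ is valid. Take Rxy, Rxz and set V(ψ)={y}. Then ◇ψ at x, so □◇ψ at x, so ◇ψ at z, so some w with Rzw has ψ; w=y, i.e. Rzy. By symmetry of the argument, Ryz.

◇ψ → □◇ψ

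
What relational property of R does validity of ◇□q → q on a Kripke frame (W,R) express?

This is frame-equivalent to q → □◇q (substitute ¬q for q and contrapose).
Suppose q→□◇q is valid. Take Rxy and set V(q)={x}. Then q at x, so □◇q at x, so ◇q at y, so some z with Ryz has q; z=x, i.e. Ryx.

Symmetry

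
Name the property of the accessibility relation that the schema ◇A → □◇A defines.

Suppose ◇A→□◇A is valid. Take Rxy, Rxz and set V(A)={y}. Then ◇A at x, so □◇A at x, so ◇A at z, so some w with Rzw has A; w=y, i.e. Rzy. By symmetry of the argument, Ryz.

the Euclidean property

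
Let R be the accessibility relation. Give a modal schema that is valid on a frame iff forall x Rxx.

□r → r

This is reflexivity; the standard corresponding axiom is T: □r → r.
Suppose □r→r is valid. At any x set V(r)={w : Rxw}. Then □r holds at x, so r holds at x, i.e. Rxx.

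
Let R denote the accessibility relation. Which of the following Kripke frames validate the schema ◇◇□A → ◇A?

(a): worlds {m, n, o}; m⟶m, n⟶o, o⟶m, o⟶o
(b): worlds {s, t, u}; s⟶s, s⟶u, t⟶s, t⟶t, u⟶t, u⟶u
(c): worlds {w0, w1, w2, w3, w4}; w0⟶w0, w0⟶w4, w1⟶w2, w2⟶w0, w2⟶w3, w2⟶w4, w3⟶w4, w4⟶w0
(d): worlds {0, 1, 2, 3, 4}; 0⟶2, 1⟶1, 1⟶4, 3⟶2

Frame correspondent (Sahlqvist): ∀x ∀y (xR²y → ∃w (yRw ∧ xRw)) — i.e. a generalized confluence (Geach) condition.
(a): fails — nR²m but no w with mRw and nRw.
(b): ✓.
(c): fails — w1R²w0 but no w with w0Rw and w1Rw.
(d): fails — 1R²4 but no w with 4Rw and 1Rw.

(b)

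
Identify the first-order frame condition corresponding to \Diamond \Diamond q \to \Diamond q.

Equivalently (dual form): □q → □□q.
Suppose □q→□□q is valid. Take Rxy, Ryz and set V(q)={w : Rxw}. Then □q at x, so □□q at x, so □q at y, so q at z, i.e. Rxz.
Conversely, on a frame with transitivity the schema holds at every world under every valuation.
So the correspondent is transitivity.

Transitivity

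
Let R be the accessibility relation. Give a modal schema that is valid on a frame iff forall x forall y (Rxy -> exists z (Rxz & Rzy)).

□□s → □s

This is density; the standard corresponding axiom is C4: □□s → □s.
Suppose □□s→□s is valid. Take Rxy and set V(s)={w : xR²w}. Then □□s at x, so □s at x, so s at y, i.e. ∃z(Rxz∧Rzy).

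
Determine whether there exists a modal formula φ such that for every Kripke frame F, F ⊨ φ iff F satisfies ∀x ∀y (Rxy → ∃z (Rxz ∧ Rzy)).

Definable; □□r → □r defines it

This is a Sahlqvist condition; the C4 axiom □□r → □r defines it.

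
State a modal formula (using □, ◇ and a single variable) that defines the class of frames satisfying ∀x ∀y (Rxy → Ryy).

□(□r → r)

A defining formula is □(□r → r) (the T□ axiom).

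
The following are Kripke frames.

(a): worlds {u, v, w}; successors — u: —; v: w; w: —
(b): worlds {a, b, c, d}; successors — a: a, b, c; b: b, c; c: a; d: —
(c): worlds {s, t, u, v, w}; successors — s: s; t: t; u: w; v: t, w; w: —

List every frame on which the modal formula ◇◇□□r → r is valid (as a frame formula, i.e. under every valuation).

Frame correspondent (Sahlqvist): ∀x ∀y (xR²y → ∃w (yR²w ∧ x = w)) — i.e. a generalized confluence (Geach) condition.
(a): condition met.
(b): condition met.
(c): fails — vR²t but no w* with tR²w* and v=w*.

(a), (b)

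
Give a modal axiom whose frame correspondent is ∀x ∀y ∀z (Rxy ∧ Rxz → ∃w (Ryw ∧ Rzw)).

A defining formula is ◇□ψ → □◇ψ (the .2 axiom).

◇□ψ → □◇ψ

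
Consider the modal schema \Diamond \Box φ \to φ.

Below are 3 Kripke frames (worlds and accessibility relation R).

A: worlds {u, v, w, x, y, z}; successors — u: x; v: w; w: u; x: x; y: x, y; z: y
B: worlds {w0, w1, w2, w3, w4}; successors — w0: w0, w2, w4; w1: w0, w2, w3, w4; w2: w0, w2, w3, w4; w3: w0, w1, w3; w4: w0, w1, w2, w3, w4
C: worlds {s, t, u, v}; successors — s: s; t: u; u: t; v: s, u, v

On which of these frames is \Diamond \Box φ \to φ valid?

none

The schema corresponds to symmetry: \forall x \forall y (Rxy \to Ryx).
A: fails — Ryx but not Rxy.
B: fails — Rw4w3 but not Rw3w4.
C: fails — Rvu but not Ruv.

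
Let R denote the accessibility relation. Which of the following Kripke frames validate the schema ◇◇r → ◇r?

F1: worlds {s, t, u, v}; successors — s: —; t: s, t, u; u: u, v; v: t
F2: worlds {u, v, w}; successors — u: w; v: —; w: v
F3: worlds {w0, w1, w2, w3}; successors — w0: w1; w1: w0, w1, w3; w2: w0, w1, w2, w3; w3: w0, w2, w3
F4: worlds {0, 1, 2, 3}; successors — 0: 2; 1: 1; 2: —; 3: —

This is the axiom for transitivity; its first-order frame correspondent is ∀x ∀y ∀z (Rxy ∧ Ryz → Rxz).
F1: fails — Ruv and Rvt but not Rut.
F2: fails — Ruw and Rwv but not Ruv.
F3: fails — Rw3w2 and Rw2w1 but not Rw3w1.
F4: holds.
Valid on: F4.

F4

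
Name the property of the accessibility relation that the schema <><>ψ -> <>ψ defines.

This is frame-equivalent to □ψ → □□ψ (substitute ¬ψ for ψ and contrapose).
Suppose □ψ→□□ψ is valid. Take Rxy, Ryz and set V(ψ)={w : Rxw}. Then □ψ at x, so □□ψ at x, so □ψ at y, so ψ at z, i.e. Rxz.
The converse is a direct semantic check.
Frame condition: forall x forall y forall z (Rxy & Ryz -> Rxz).

transitivity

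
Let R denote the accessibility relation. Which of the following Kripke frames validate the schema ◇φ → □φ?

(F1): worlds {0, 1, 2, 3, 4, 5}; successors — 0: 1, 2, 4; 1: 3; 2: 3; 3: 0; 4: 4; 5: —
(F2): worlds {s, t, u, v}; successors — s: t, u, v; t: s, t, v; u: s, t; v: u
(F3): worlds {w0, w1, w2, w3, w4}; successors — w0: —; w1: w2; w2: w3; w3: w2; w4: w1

Frame correspondent (Sahlqvist): ∀x ∀y ∀z (Rxy ∧ Rxz → y = z) — i.e. partial functionality.
(F1): fails — 0 sees both 1 and 2.
(F2): fails — s sees both t and u.
(F3): holds.

(F3)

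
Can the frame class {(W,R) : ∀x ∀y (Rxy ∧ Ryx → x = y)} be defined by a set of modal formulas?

Any modally definable frame class is closed under surjective bounded morphisms.
The 6-cycle (worlds s,t,u,v,w,x with s→t→u→v→w→x→s) is antisymmetric. Sending even-indexed worlds to a and odd-indexed worlds to b is a surjective bounded morphism onto the two-world frame with a↔b, which is not antisymmetric.
So no modal formula (or set of formulas) defines exactly the antisymmetric frames.

Not modally definable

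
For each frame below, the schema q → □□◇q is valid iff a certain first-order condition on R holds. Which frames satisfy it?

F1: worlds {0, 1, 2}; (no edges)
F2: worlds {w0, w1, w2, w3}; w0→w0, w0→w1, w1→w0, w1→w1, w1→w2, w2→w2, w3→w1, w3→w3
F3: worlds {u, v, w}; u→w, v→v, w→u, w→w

This is the axiom for a generalized confluence (Geach) condition; its first-order frame correspondent is ∀x ∀z (xR²z → ∃w (x = w ∧ zRw)).
F1: condition met.
F2: fails — w0R²w2 but no w with w0=w and w2Rw.
F3: fails — uR²u but no t with u=t and uRt.
Valid on: F1.

F1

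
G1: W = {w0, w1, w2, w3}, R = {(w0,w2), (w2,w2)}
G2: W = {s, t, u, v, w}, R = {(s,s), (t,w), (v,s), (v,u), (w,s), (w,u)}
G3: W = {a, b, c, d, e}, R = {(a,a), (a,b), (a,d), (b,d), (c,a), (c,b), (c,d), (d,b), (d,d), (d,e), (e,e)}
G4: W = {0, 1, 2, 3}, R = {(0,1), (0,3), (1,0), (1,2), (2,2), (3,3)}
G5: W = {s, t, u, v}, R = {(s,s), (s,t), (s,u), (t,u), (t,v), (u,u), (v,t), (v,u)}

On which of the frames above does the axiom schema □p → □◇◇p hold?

This is the axiom for a generalized confluence (Geach) condition; its first-order frame correspondent is ∀x ∀z (xRz → ∃w (xRw ∧ zR²w)).
G1: condition met.
G2: fails — tRw but no w* with tRw* and wR²w*.
G3: condition met.
G4: condition met.
G5: condition met.

G1, G3, G4, G5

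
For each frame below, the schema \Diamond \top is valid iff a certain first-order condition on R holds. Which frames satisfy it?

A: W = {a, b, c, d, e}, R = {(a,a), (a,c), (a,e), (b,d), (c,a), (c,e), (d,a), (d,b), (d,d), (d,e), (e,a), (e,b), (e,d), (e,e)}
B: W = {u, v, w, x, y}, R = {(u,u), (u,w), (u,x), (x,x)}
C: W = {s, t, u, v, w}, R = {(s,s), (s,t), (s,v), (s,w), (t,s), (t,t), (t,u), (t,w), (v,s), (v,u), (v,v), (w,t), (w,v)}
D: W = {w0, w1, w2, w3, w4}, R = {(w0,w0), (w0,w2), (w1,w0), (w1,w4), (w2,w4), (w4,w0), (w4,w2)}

A

Frame correspondent (Sahlqvist): \forall x \exists y Rxy — i.e. seriality.
A: ✓.
B: fails — world v has no successor.
C: fails — world u has no successor.
D: fails — world w3 has no successor.
Valid on: A.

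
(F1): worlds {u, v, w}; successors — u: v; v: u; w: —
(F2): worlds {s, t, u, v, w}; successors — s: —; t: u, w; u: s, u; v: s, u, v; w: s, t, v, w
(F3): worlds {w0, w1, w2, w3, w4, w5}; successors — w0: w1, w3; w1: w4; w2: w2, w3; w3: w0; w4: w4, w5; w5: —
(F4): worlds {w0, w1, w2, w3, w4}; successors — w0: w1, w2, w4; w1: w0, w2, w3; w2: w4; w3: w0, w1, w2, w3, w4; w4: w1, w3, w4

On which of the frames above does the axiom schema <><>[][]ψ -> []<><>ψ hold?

(F4)

This is the axiom for a generalized confluence (Geach) condition; its first-order frame correspondent is forall x forall y forall z ((x R^2 y & xRz) -> exists w (y R^2 w & z R^2 w)).
(F1): fails — uR²u, uRv but no t with uR²t and vR²t.
(F2): fails — tR²s, tRu but no w* with sR²w* and uR²w*.
(F3): fails — w0R²w0, w0Rw3 but no w with w0R²w and w3R²w.
(F4): ✓.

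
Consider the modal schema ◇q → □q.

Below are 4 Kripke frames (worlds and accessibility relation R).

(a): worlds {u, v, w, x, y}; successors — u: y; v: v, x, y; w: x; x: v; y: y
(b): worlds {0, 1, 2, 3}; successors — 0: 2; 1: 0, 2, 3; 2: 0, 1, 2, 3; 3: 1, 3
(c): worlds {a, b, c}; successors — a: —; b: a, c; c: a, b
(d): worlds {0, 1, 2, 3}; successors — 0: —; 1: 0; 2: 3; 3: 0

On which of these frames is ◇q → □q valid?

Frame correspondent (Sahlqvist): ∀x ∀y ∀z (Rxy ∧ Rxz → y = z) — i.e. partial functionality.
(a): fails — v sees both v and x.
(b): fails — 1 sees both 0 and 2.
(c): fails — b sees both a and c.
(d): satisfies the condition.

(d)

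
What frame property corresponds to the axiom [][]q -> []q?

Suppose □□q→□q is valid. Take Rxy and set V(q)={w : xR²w}. Then □□q at x, so □q at x, so q at y, i.e. ∃z(Rxz∧Rzy).

Density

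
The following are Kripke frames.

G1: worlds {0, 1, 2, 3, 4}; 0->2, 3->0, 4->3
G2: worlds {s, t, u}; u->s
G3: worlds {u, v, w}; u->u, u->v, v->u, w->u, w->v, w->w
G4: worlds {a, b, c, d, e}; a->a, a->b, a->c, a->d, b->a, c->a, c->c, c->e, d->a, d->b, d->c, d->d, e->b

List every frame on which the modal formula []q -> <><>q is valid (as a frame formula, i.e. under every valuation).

G3

The schema corresponds to a generalized confluence (Geach) condition: forall x exists w (xRw & x R^2 w).
G1: fails — at 0 but no w with 0Rw and 0R²w.
G2: fails — at s but no w with sRw and sR²w.
G3: satisfies the condition.
G4: fails — at e but no w with eRw and eR²w.
Valid on: G3.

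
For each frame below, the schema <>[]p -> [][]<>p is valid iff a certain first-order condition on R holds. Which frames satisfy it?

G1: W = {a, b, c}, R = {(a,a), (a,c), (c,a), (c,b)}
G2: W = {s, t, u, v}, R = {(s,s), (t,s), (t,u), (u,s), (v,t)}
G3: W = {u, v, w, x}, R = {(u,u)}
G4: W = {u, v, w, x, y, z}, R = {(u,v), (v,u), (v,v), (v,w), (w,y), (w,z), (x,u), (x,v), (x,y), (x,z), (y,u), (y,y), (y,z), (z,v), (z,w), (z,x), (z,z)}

G2, G3

The schema corresponds to a generalized confluence (Geach) condition: forall x forall y forall z ((xRy & x R^2 z) -> exists w (yRw & zRw)).
G1: fails — aRa, aR²b but no w with aRw and bRw.
G2: holds.
G3: holds.
G4: fails — uRv, uR²w but no t with vRt and wRt.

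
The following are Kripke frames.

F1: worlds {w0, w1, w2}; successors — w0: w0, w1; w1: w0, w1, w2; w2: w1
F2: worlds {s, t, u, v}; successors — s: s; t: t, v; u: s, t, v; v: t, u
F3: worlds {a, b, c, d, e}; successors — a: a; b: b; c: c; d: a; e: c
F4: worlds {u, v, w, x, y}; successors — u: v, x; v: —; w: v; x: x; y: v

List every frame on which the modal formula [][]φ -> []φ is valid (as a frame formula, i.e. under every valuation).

This is the axiom for density; its first-order frame correspondent is forall x forall y (Rxy -> exists z (Rxz & Rzy)).
F1: holds.
F2: fails — Rvu but no z with Rvz and Rzu.
F3: holds.
F4: fails — Ruv but no z with Ruz and Rzv.
Valid on: F1, F3.

F1, F3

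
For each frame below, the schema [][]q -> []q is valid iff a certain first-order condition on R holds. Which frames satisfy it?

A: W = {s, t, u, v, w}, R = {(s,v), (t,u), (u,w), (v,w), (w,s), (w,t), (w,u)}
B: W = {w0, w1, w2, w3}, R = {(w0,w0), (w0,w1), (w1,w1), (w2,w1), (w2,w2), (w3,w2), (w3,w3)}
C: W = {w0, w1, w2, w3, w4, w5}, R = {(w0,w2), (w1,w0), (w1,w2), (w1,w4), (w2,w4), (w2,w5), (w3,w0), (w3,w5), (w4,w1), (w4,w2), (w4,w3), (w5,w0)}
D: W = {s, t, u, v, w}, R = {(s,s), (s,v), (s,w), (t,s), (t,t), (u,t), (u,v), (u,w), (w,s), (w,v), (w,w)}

B, D

Frame correspondent (Sahlqvist): forall x forall y (Rxy -> exists z (Rxz & Rzy)) — i.e. density.
A: fails — Rwt but no z with Rwz and Rzt.
B: condition met.
C: fails — Rw1w0 but no z with Rw1z and Rzw0.
D: condition met.
Valid on: B, D.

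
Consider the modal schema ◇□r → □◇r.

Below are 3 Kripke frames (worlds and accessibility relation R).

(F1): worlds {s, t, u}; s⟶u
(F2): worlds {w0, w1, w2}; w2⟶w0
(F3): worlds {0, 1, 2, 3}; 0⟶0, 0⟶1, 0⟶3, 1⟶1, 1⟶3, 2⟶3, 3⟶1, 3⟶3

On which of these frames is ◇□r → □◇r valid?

Frame correspondent (Sahlqvist): ∀x ∀y ∀z (Rxy ∧ Rxz → ∃w (Ryw ∧ Rzw)) — i.e. convergence.
(F1): fails — Rsu and Rsu but u and u have no common successor.
(F2): fails — Rw2w0 and Rw2w0 but w0 and w0 have no common successor.
(F3): ✓.
Valid on: (F3).

(F3)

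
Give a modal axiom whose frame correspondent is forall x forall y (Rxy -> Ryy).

This is shift-reflexivity; the standard corresponding axiom is T□: □(□p → p).
Suppose □(□p→p) is valid. Take Rxy and set V(p)={w : Ryw}. Then at y, □p holds; since □(□p→p) at x, □p→p at y, so p at y, i.e. Ryy.

□(□p → p)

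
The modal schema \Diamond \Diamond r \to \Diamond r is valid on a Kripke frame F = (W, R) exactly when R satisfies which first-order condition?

transitivity

Equivalently (dual form): □r → □□r.
Suppose □r→□□r is valid. Take Rxy, Ryz and set V(r)={w : Rxw}. Then □r at x, so □□r at x, so □r at y, so r at z, i.e. Rxz.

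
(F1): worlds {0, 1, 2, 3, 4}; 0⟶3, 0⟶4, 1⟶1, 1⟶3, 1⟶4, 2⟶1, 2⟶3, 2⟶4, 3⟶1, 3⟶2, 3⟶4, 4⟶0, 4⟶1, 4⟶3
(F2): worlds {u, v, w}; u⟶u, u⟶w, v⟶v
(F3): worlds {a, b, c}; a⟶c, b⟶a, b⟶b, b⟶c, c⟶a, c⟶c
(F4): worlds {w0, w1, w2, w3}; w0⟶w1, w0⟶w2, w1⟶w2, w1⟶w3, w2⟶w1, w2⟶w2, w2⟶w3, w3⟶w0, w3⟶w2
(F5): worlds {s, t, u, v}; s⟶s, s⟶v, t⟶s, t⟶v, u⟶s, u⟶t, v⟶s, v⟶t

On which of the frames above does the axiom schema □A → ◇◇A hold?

(F1), (F3), (F4), (F5)

This is the axiom for a generalized confluence (Geach) condition; its first-order frame correspondent is ∀x ∃w (xRw ∧ xR²w).
(F1): ✓.
(F2): fails — at w but no t with wRt and wR²t.
(F3): ✓.
(F4): ✓.
(F5): ✓.
Valid on: (F1), (F3), (F4), (F5).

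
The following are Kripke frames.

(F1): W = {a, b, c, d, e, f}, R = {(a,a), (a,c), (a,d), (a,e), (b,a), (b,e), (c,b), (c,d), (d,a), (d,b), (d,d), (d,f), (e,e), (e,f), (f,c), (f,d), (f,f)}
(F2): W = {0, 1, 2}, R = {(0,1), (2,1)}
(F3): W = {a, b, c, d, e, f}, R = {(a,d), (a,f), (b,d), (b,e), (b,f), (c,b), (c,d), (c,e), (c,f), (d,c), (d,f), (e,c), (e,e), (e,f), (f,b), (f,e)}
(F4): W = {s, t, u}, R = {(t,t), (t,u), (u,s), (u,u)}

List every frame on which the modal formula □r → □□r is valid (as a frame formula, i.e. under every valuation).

(F2)

This is the axiom for transitivity; its first-order frame correspondent is ∀x ∀y ∀z (Rxy ∧ Ryz → Rxz).
(F1): fails — Rcd and Rdf but not Rcf.
(F2): condition met.
(F3): fails — Rcd and Rdc but not Rcc.
(F4): fails — Rtu and Rus but not Rts.
Valid on: (F2).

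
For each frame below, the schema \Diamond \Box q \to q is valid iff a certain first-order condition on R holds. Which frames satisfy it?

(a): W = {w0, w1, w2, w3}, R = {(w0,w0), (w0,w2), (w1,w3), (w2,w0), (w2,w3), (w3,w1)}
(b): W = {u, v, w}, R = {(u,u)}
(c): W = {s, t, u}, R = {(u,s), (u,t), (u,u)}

(b)

This is the axiom for symmetry; its first-order frame correspondent is \forall x \forall y (Rxy \to Ryx).
(a): fails — Rw2w3 but not Rw3w2.
(b): holds.
(c): fails — Rus but not Rsu.
Valid on: (b).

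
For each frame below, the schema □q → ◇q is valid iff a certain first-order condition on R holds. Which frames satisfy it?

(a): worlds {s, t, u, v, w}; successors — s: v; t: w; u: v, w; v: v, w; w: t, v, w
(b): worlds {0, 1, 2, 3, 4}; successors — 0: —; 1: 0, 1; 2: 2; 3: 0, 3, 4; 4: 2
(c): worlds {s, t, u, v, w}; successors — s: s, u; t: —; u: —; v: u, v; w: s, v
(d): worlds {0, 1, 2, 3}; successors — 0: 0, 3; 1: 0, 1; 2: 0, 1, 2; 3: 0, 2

The schema corresponds to seriality: ∀x ∃y Rxy.
(a): holds.
(b): fails — world 0 has no successor.
(c): fails — world t has no successor.
(d): holds.
Valid on: (a), (d).

(a), (d)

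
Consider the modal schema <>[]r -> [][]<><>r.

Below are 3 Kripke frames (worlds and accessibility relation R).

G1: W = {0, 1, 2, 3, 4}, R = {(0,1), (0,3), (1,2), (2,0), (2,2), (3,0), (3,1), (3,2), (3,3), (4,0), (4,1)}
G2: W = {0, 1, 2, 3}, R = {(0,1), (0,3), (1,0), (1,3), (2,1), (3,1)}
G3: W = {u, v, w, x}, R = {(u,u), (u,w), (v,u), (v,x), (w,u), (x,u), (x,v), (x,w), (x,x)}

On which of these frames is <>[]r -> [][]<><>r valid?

G3

This is the axiom for a generalized confluence (Geach) condition; its first-order frame correspondent is forall x forall y forall z ((xRy & x R^2 z) -> exists w (yRw & z R^2 w)).
G1: fails — 2R0, 2R²1 but no w with 0Rw and 1R²w.
G2: fails — 0R3, 0R²3 but no w with 3Rw and 3R²w.
G3: condition met.
Valid on: G3.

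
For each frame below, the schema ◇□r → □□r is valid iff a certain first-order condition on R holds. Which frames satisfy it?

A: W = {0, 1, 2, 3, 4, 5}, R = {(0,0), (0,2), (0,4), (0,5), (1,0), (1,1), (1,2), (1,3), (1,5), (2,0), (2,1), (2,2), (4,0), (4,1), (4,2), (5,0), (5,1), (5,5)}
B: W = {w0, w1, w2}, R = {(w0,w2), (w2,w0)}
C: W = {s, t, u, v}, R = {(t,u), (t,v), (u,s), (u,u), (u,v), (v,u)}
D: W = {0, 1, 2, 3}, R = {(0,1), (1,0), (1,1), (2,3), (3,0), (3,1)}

This is the axiom for a generalized confluence (Geach) condition; its first-order frame correspondent is ∀x ∀y ∀z ((xRy ∧ xR²z) → ∃w (yRw ∧ z = w)).
A: fails — 0R0, 0R²1 but no w with 0Rw and 1=w.
B: ✓.
C: fails — tRv, tR²s but no w with vRw and s=w.
D: fails — 1R0, 1R²0 but no w with 0Rw and 0=w.
Valid on: B.

B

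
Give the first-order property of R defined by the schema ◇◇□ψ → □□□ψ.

∀x ∀y ∀z ((xR²y ∧ xR³z) → ∃w (yRw ∧ z = w))

This is a Sahlqvist (Geach-type) schema ◇^2□^1ψ → □^3◇^0ψ.
Minimal-valuation argument: fix x; take any y with xR^2y and any z with xR^3z. Set V(ψ) to the set of worlds R-reachable from y in exactly 1 step. Then □^1ψ holds at y, so the antecedent holds at x; validity forces ◇^0ψ at z, giving a w with zR^0w and yR^1w.
First-order correspondent: ∀x ∀y ∀z ((xR²y ∧ xR³z) → ∃w (yRw ∧ z = w)).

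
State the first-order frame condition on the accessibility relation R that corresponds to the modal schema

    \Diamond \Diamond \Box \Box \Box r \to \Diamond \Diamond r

\forall x \forall y (x R^2 y \to \exists w (y R^3 w \wedge x R^2 w))

This is a Sahlqvist (Geach-type) schema ◇^2□^3r → □^0◇^2r.
Minimal-valuation argument: fix x; take any y with xR^2y and any z with xR^0z. Set V(r) to the set of worlds R-reachable from y in exactly 3 steps. Then □^3r holds at y, so the antecedent holds at x; validity forces ◇^2r at z, giving a w with zR^2w and yR^3w.
First-order correspondent: \forall x \forall y (x R^2 y \to \exists w (y R^3 w \wedge x R^2 w)).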